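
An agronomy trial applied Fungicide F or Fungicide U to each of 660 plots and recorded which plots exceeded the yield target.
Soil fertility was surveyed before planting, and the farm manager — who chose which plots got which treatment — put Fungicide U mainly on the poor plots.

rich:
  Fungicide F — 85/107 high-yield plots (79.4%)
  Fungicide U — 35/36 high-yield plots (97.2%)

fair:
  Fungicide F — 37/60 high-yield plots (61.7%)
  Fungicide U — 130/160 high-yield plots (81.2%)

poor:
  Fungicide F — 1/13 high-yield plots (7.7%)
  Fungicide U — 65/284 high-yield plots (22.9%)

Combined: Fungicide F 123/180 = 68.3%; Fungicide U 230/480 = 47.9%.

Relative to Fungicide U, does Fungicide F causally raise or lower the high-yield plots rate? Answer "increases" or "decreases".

Soil fertility is set before the fungicide has any effect — it is not caused by the fungicide — and it independently drives the outcome. That makes it a confounder, so the causal comparison is within soil fertility levels.
Within each level — rich: 79.4% vs 97.2%; fair: 61.7% vs 81.2%; poor: 7.7% vs 22.9% — Fungicide U is higher every time.

decreases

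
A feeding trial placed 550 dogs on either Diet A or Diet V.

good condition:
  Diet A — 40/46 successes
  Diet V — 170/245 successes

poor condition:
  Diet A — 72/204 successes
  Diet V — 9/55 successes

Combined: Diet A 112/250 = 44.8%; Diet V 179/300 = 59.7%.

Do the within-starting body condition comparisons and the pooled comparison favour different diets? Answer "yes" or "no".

yes

Within each starting body condition level (good condition 87.0% vs 69.4%; poor condition 35.3% vs 16.4%), Diet A has the higher rate every time. Pooled: 44.8% vs 59.7% — Diet V has the higher rate overall. The two comparisons disagree.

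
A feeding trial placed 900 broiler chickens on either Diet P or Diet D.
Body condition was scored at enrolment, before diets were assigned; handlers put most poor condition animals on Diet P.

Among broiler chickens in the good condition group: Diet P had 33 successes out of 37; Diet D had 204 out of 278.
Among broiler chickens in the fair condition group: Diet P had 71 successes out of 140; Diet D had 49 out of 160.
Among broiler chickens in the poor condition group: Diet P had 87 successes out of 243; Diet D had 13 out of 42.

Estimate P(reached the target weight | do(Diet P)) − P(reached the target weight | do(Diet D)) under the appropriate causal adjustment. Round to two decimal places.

+0.14

The starting body condition-specific comparison favours Diet P throughout, but the pooled figures favour Diet D. The question is whether to condition on starting body condition.
Starting body condition is set before the diet has any effect — it is not caused by the diet — and it independently drives the outcome. That makes it a confounder, so the causal comparison is within starting body condition levels.
Adjusting over the population distribution of starting body condition: 0.350·(0.892−0.734) + 0.333·(0.507−0.306) + 0.317·(0.358−0.310) = +0.138.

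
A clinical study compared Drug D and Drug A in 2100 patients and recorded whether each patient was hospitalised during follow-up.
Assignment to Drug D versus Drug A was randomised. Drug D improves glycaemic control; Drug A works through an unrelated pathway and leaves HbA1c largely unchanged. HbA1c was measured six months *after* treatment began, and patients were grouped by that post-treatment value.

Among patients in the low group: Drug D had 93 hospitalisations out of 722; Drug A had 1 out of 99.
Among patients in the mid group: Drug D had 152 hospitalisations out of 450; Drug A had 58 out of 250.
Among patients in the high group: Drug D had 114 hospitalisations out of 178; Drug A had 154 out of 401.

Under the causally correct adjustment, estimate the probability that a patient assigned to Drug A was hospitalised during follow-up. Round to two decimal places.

0.28

Stratifying would compare drugs among patients the drugs themselves sorted into HbA1c groups — a form of selection on an intermediate. The unconditioned pooled rates give the total causal effect.
So P(outcome | do(Drug A)) is just the pooled rate for Drug A: 213/750 = 0.284.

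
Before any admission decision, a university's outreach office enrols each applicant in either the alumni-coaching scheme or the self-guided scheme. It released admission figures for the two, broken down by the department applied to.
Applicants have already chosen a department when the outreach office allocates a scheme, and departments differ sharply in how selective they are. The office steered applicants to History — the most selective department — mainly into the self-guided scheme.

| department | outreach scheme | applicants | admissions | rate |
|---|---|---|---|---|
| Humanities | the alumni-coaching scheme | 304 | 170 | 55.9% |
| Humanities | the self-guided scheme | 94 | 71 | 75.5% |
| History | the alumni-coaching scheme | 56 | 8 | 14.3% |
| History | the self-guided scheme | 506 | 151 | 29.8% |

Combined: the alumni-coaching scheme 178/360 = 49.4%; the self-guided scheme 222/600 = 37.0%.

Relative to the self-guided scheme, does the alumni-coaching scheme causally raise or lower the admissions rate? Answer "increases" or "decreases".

decreases

Here department is a common cause — it drives both which outreach scheme a case falls under and the outcome. The crude comparison mixes populations; the stratum-specific rates are the causally relevant ones.
Within each level — Humanities: 55.9% vs 75.5%; History: 14.3% vs 29.8% — the self-guided scheme is higher every time.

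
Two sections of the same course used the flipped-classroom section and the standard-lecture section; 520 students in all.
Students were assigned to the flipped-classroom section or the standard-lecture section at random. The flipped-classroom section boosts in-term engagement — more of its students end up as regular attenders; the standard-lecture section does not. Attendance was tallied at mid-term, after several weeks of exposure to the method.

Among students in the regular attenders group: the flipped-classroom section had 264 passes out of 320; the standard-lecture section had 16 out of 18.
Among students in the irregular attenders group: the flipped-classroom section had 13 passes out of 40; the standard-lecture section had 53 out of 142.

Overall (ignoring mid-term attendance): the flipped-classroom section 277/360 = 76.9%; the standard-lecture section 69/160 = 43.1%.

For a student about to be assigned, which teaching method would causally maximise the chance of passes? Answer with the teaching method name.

the flipped-classroom section

Because the teaching method influences mid-term attendance, mid-term attendance is a post-treatment mediator, not a confounder. Stratifying on it would bias the estimate; the causal effect is the crude pooled difference.
Pooled: the flipped-classroom section 76.9% vs the standard-lecture section 43.1%; the flipped-classroom section is higher overall.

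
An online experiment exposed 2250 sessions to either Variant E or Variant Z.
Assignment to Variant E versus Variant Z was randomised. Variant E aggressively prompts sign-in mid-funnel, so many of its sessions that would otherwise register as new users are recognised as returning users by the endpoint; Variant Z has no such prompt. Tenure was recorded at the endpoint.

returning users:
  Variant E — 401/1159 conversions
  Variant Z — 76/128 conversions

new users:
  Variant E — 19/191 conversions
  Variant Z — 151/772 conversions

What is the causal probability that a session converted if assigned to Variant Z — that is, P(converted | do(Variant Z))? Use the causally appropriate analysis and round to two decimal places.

Within every user tenure level Variant Z has the higher rate, yet pooled Variant E does — Simpson's reversal.
Stratifying would compare variants among sessions the variants themselves sorted into user tenure groups — a form of selection on an intermediate. The unconditioned pooled rates give the total causal effect.
So P(outcome | do(Variant Z)) is just the pooled rate for Variant Z: 227/900 = 0.252.

0.25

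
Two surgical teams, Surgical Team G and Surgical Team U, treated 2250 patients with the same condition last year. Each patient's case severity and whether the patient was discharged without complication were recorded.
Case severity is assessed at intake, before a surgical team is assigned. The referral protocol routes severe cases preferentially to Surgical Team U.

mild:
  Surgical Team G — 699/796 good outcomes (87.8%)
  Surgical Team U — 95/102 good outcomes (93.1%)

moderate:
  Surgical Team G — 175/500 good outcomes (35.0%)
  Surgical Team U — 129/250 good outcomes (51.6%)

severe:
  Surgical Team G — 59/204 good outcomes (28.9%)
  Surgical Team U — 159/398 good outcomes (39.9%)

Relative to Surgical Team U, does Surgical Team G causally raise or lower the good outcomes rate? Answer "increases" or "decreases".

The stratified and pooled comparisons disagree (Surgical Team U wins within each case severity; Surgical Team G wins overall), so the answer turns on the causal role of case severity.
Since case severity is a pre-existing factor (not a product of the surgical team) and it affects the outcome on its own, it is a confounder. The stratified rates, not the pooled rate, identify the causal effect.
Within each level — mild: 87.8% vs 93.1%; moderate: 35.0% vs 51.6%; severe: 28.9% vs 39.9% — Surgical Team U is higher every time.

decreases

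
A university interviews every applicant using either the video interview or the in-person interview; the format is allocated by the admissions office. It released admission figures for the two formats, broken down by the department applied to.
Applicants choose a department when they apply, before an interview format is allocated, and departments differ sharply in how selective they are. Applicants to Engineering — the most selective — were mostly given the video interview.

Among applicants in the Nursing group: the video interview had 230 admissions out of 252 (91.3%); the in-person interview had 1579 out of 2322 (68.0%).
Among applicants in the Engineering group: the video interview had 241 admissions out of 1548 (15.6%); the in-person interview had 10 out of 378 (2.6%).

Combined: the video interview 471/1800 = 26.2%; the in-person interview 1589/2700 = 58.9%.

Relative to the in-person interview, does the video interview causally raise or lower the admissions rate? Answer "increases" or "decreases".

increases

Department is set before the interview format has any effect — it is not caused by the interview format — and it independently drives the outcome. That makes it a confounder, so the causal comparison is within department levels.
Within each level — Nursing: 91.3% vs 68.0%; Engineering: 15.6% vs 2.6% — the video interview is higher every time.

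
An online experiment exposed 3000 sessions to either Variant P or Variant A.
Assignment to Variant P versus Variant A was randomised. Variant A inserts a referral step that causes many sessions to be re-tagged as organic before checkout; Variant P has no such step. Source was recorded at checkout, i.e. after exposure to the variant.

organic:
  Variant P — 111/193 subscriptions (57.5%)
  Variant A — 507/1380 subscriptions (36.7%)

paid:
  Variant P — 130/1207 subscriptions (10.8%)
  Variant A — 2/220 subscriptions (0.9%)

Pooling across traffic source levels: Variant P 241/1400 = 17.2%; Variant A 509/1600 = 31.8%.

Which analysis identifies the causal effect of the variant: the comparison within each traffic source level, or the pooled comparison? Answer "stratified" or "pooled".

Within every traffic source level Variant P has the higher rate, yet pooled Variant A does — Simpson's reversal.
Because the variant influences traffic source, traffic source is a post-treatment mediator, not a confounder. Stratifying on it would bias the estimate; the causal effect is the crude pooled difference.
Pooled: Variant P 17.2% vs Variant A 31.8%; Variant A is higher overall.

pooled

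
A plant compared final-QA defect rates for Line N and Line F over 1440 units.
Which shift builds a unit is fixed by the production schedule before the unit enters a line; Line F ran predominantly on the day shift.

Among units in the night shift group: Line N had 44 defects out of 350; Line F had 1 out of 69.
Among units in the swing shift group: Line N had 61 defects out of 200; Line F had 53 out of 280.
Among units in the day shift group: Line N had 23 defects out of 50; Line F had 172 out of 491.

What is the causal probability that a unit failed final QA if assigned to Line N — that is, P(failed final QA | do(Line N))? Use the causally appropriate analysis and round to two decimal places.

Since shift is a pre-existing factor (not a product of the line) and it affects the outcome on its own, it is a confounder. The stratified rates, not the pooled rate, identify the causal effect.
Standardising Line N to the population shift mix: 0.291·44/350 + 0.333·61/200 + 0.376·23/50 = 0.311.

0.31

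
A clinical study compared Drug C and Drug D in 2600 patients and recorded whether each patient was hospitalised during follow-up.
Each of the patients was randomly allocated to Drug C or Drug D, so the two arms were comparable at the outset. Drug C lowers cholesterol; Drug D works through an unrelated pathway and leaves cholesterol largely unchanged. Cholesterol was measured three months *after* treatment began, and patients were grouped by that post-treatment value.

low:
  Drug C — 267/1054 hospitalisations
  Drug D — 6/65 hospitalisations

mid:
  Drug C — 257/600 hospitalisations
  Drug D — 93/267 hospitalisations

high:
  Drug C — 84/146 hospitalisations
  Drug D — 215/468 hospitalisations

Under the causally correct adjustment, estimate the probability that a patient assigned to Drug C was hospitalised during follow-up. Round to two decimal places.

Drug D is lower inside every cholesterol stratum but Drug C is lower in aggregate. Whether to stratify depends on how cholesterol relates to the drug.
The distribution of cholesterol is itself part of what the drug does — it is an intermediate outcome. Holding it fixed would remove that part of the effect; the total effect is the pooled difference.
So P(outcome | do(Drug C)) is just the pooled rate for Drug C: 608/1800 = 0.338.

0.34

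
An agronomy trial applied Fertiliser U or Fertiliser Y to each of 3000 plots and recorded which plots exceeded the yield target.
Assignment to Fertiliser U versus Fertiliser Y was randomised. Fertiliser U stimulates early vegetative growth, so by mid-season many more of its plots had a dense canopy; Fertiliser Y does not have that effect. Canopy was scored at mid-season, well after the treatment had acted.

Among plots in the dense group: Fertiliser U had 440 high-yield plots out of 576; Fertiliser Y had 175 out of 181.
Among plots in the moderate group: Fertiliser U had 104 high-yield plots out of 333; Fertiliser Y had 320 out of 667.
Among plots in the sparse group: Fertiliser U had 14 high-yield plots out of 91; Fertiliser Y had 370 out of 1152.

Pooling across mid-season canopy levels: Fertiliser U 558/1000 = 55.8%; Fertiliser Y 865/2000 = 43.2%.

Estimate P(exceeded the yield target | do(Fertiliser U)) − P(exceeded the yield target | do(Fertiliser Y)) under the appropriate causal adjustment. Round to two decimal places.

Mid-season canopy lies on the pathway fertiliser → mid-season canopy → outcome, so adjusting for it blocks the indirect effect. For the total causal effect of fertiliser, use the unadjusted pooled rates.
The causal difference is the pooled difference: 0.558 − 0.432 = +0.126.

+0.13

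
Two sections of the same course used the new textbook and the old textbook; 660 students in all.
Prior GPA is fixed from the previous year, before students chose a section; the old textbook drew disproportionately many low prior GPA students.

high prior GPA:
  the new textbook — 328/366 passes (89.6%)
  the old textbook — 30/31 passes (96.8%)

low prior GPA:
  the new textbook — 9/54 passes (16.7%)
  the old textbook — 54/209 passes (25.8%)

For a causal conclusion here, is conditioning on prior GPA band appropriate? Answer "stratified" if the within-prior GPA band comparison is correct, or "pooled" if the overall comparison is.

The prior GPA band-specific comparison favours the old textbook throughout, but the pooled figures favour the new textbook. The question is whether to condition on prior GPA band.
Nothing the teaching method does changes prior GPA band; the imbalance is an allocation artefact. With prior GPA band also predicting the outcome, the pooled figure is confounded, and the within-stratum comparison is the causal one.
Within each level — high prior GPA: 89.6% vs 96.8%; low prior GPA: 16.7% vs 25.8% — the old textbook is higher every time.

stratified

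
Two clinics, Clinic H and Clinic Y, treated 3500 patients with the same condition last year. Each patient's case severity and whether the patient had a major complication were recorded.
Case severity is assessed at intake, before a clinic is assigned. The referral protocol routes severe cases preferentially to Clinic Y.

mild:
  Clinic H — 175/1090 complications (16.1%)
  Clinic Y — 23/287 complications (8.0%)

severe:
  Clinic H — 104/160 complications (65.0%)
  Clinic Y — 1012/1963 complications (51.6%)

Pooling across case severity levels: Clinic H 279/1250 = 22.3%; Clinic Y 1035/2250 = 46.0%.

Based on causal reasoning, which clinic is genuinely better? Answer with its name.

Case severity differs across clinics for reasons unrelated to any effect of the clinic itself, and it separately predicts the outcome — a classic confounder. We must compare within case severity levels.
Within each level — mild: 16.1% vs 8.0%; severe: 65.0% vs 51.6% — Clinic Y is lower every time.

Clinic Y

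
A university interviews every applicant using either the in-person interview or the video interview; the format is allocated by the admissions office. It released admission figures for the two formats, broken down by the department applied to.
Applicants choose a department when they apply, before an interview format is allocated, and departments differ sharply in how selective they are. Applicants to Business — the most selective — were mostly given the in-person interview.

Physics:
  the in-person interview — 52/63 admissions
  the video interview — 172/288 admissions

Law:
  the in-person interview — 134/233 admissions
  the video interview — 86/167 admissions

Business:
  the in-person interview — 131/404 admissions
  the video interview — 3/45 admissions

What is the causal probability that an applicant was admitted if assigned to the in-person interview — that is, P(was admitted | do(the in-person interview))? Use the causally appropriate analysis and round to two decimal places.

0.55

The stratified and pooled comparisons disagree (the in-person interview wins within each department; the video interview wins overall), so the answer turns on the causal role of department.
The imbalance in department arose from how applicants were allocated, not from anything the interview format did; and department independently affects the outcome. The pooled gap is confounded — condition on department.
Standardising the in-person interview to the population department mix: 0.292·52/63 + 0.333·134/233 + 0.374·131/404 = 0.554.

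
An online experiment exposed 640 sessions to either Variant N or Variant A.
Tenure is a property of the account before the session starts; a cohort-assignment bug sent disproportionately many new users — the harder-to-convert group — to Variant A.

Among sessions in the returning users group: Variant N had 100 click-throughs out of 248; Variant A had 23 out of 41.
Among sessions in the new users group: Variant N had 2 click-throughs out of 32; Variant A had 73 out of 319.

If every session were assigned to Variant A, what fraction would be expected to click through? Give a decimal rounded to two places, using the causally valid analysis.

0.38

The stratified and pooled comparisons disagree (Variant A wins within each user tenure; Variant N wins overall), so the answer turns on the causal role of user tenure.
User tenure satisfies the back-door criterion: it is not a descendant of the variant, and it blocks the spurious path from variant to outcome. Adjusting for it (i.e., using the within-user tenure rates) gives the causal effect.
Standardising Variant A to the population user tenure mix: 0.452·23/41 + 0.548·73/319 = 0.379.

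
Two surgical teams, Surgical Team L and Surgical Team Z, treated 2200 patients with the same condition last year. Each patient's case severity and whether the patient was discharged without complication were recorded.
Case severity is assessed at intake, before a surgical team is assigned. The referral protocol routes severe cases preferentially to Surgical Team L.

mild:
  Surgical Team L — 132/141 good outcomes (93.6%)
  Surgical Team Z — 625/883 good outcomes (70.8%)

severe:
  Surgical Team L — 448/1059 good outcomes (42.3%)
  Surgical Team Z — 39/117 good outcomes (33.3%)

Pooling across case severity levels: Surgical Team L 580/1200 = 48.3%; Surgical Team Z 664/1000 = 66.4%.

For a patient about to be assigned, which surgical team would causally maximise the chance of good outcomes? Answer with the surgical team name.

The case severity-specific comparison favours Surgical Team L throughout, but the pooled figures favour Surgical Team Z. The question is whether to condition on case severity.
Here case severity is a common cause — it drives both which surgical team a case falls under and the outcome. The crude comparison mixes populations; the stratum-specific rates are the causally relevant ones.
Within each level — mild: 93.6% vs 70.8%; severe: 42.3% vs 33.3% — Surgical Team L is higher every time.

Surgical Team L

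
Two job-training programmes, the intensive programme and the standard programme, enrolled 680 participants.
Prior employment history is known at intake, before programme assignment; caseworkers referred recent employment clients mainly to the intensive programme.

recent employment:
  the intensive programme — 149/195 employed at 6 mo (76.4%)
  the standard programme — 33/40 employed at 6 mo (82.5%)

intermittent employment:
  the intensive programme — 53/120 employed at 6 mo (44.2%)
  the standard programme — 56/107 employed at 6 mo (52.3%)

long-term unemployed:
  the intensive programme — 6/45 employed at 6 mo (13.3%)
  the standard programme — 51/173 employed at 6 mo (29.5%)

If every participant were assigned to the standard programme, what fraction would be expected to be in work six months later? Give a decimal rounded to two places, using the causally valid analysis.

Prior employment history is set before the programme has any effect — it is not caused by the programme — and it independently drives the outcome. That makes it a confounder, so the causal comparison is within prior employment history levels.
Standardising the standard programme to the population prior employment history mix: 0.346·33/40 + 0.334·56/107 + 0.321·51/173 = 0.554.

0.55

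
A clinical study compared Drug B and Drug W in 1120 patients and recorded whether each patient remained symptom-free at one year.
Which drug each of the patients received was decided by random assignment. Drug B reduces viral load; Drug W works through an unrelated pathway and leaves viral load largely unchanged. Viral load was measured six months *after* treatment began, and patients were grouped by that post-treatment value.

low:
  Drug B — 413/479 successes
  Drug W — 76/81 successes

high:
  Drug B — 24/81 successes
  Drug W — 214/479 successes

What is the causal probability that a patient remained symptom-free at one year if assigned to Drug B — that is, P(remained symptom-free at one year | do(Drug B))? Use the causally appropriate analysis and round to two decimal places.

0.78

Viral load is downstream of the drug. One should not condition on a consequence of treatment, so the overall rates are the right comparison.
So P(outcome | do(Drug B)) is just the pooled rate for Drug B: 437/560 = 0.780.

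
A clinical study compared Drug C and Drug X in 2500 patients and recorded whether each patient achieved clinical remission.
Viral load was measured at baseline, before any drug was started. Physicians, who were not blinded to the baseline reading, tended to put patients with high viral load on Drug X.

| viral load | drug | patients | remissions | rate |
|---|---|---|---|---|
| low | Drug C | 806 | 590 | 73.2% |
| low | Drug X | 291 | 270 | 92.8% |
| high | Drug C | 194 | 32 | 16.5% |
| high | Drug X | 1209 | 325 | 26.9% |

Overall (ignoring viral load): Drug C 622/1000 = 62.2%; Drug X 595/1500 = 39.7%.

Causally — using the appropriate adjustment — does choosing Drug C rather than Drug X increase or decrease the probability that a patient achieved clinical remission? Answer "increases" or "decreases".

decreases

Drug X is higher inside every viral load stratum but Drug C is higher in aggregate. Whether to stratify depends on how viral load relates to the drug.
The imbalance in viral load arose from how patients were allocated, not from anything the drug did; and viral load independently affects the outcome. The pooled gap is confounded — condition on viral load.
Within each level — low: 73.2% vs 92.8%; high: 16.5% vs 26.9% — Drug X is higher every time.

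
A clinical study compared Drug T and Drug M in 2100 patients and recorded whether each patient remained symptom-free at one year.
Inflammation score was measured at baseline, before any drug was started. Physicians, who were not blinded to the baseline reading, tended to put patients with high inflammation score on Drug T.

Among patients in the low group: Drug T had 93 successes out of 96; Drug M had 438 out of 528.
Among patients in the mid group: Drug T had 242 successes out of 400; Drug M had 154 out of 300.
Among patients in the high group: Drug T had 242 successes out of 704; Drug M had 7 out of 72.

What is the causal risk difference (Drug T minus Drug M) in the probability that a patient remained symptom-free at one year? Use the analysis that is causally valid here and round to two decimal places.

The stratified and pooled comparisons disagree (Drug T wins within each inflammation score; Drug M wins overall), so the answer turns on the causal role of inflammation score.
Inflammation score differs across drugs for reasons unrelated to any effect of the drug itself, and it separately predicts the outcome — a classic confounder. We must compare within inflammation score levels.
Adjusting over the population distribution of inflammation score: 0.297·(0.969−0.830) + 0.333·(0.605−0.513) + 0.370·(0.344−0.097) = +0.163.

+0.16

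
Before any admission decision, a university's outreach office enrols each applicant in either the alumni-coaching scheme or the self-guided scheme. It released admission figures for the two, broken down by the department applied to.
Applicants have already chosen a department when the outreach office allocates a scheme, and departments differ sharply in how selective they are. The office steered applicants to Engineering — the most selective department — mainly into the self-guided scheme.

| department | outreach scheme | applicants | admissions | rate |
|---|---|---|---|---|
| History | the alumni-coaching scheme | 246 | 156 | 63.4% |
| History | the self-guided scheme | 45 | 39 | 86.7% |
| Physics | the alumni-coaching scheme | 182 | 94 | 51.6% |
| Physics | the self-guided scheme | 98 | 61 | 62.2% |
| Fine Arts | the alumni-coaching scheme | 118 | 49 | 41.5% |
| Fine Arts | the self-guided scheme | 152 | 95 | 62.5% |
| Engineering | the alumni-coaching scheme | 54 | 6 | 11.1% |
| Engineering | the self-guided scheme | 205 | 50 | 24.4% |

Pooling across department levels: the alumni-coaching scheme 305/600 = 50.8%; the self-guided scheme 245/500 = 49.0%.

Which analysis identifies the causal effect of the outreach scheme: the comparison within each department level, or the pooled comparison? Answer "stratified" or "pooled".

Department differs across outreach schemes for reasons unrelated to any effect of the outreach scheme itself, and it separately predicts the outcome — a classic confounder. We must compare within department levels.
Within each level — History: 63.4% vs 86.7%; Physics: 51.6% vs 62.2%; Fine Arts: 41.5% vs 62.5%; Engineering: 11.1% vs 24.4% — the self-guided scheme is higher every time.

stratified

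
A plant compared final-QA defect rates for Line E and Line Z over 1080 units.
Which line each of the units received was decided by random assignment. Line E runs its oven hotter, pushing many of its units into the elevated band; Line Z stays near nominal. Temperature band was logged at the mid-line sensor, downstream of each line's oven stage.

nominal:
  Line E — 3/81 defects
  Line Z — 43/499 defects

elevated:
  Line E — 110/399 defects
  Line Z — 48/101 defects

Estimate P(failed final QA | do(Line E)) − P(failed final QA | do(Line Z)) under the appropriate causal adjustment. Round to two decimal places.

+0.08

The distribution of in-process temperature band is itself part of what the line does — it is an intermediate outcome. Holding it fixed would remove that part of the effect; the total effect is the pooled difference.
The causal difference is the pooled difference: 0.235 − 0.152 = +0.084.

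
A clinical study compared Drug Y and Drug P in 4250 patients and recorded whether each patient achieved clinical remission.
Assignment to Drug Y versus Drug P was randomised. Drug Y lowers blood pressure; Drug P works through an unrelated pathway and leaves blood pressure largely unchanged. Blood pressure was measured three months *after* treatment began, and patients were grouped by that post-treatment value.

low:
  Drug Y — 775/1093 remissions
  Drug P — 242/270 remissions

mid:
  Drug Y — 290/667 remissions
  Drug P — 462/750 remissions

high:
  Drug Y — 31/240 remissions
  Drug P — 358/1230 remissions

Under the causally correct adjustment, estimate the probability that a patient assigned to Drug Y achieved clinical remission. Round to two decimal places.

The distribution of blood pressure is itself part of what the drug does — it is an intermediate outcome. Holding it fixed would remove that part of the effect; the total effect is the pooled difference.
So P(outcome | do(Drug Y)) is just the pooled rate for Drug Y: 1096/2000 = 0.548.

0.55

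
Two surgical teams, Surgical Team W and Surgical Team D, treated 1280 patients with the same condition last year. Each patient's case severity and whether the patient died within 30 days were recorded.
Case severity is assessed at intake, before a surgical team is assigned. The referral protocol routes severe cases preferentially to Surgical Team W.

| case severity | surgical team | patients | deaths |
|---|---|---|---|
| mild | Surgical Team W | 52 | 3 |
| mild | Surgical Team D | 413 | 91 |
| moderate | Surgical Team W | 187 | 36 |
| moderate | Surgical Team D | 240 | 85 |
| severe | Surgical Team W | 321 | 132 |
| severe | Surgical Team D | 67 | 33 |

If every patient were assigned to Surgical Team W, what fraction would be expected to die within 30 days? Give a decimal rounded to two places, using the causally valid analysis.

0.21

Case severity differs across surgical teams for reasons unrelated to any effect of the surgical team itself, and it separately predicts the outcome — a classic confounder. We must compare within case severity levels.
Standardising Surgical Team W to the population case severity mix: 0.363·3/52 + 0.334·36/187 + 0.303·132/321 = 0.210.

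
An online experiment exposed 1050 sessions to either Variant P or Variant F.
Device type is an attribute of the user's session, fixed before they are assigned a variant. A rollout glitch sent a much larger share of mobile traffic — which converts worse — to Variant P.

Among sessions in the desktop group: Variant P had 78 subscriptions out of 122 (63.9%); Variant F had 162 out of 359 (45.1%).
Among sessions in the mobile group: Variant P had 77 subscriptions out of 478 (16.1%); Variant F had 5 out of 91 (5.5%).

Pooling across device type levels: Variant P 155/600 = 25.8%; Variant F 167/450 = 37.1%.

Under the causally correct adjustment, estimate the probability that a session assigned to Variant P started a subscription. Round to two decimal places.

Variant P is higher inside every device type stratum but Variant F is higher in aggregate. Whether to stratify depends on how device type relates to the variant.
Device type is set before the variant has any effect — it is not caused by the variant — and it independently drives the outcome. That makes it a confounder, so the causal comparison is within device type levels.
Standardising Variant P to the population device type mix: 0.458·78/122 + 0.542·77/478 = 0.380.

0.38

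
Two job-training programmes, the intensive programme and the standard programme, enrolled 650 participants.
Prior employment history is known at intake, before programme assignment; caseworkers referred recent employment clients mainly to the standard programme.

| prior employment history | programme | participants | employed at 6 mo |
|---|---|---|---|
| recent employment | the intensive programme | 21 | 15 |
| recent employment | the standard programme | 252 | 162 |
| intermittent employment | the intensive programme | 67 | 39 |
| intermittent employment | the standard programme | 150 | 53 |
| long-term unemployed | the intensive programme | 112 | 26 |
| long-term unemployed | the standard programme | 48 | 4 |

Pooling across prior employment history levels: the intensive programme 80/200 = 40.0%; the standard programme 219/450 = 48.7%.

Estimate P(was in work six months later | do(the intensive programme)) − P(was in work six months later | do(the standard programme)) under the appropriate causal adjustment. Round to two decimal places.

the intensive programme is higher inside every prior employment history stratum but the standard programme is higher in aggregate. Whether to stratify depends on how prior employment history relates to the programme.
Nothing the programme does changes prior employment history; the imbalance is an allocation artefact. With prior employment history also predicting the outcome, the pooled figure is confounded, and the within-stratum comparison is the causal one.
Adjusting over the population distribution of prior employment history: 0.420·(0.714−0.643) + 0.334·(0.582−0.353) + 0.246·(0.232−0.083) = +0.143.

+0.14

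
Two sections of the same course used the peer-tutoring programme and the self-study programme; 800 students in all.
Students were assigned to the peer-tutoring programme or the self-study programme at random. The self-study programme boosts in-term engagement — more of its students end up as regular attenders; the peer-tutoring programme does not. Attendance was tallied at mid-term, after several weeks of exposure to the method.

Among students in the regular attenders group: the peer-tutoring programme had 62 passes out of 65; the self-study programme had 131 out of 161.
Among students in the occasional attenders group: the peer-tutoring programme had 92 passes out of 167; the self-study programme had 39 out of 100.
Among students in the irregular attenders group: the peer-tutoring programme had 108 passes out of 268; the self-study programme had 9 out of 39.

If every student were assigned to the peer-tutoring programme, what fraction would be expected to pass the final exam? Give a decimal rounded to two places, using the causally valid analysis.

The mid-term attendance-specific comparison favours the peer-tutoring programme throughout, but the pooled figures favour the self-study programme. The question is whether to condition on mid-term attendance.
Because the teaching method influences mid-term attendance, mid-term attendance is a post-treatment mediator, not a confounder. Stratifying on it would bias the estimate; the causal effect is the crude pooled difference.
So P(outcome | do(the peer-tutoring programme)) is just the pooled rate for the peer-tutoring programme: 262/500 = 0.524.

0.52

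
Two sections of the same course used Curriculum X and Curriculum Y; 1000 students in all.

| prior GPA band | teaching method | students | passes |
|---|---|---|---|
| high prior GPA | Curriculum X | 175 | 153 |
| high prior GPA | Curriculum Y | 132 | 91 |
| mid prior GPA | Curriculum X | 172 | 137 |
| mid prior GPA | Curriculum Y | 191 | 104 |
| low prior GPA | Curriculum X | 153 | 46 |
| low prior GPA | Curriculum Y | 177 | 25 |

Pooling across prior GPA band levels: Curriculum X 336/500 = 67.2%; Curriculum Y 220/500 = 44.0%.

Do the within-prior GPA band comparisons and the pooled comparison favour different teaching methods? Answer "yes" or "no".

Within each prior GPA band level (high prior GPA 87.4% vs 68.9%; mid prior GPA 79.7% vs 54.5%; low prior GPA 30.1% vs 14.1%), Curriculum X has the higher rate every time. Pooled: 67.2% vs 44.0% — Curriculum X has the higher rate overall. They agree.

no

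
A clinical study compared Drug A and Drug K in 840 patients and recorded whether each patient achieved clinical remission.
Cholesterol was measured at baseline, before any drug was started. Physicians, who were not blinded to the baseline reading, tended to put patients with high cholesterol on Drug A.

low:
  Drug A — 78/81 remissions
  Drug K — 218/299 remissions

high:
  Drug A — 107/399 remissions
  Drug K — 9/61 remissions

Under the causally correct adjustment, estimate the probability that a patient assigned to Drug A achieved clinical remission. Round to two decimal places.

Drug A is higher inside every cholesterol stratum but Drug K is higher in aggregate. Whether to stratify depends on how cholesterol relates to the drug.
Cholesterol is set before the drug has any effect — it is not caused by the drug — and it independently drives the outcome. That makes it a confounder, so the causal comparison is within cholesterol levels.
Standardising Drug A to the population cholesterol mix: 0.452·78/81 + 0.548·107/399 = 0.582.

0.58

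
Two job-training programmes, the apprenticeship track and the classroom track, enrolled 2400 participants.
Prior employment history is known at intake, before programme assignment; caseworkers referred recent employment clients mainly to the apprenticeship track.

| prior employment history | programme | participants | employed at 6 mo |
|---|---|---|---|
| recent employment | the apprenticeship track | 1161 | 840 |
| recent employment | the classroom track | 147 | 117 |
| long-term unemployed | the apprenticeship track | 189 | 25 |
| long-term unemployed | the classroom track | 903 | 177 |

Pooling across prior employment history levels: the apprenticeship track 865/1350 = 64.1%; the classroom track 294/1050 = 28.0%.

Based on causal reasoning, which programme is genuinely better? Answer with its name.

The prior employment history-specific comparison favours the classroom track throughout, but the pooled figures favour the apprenticeship track. The question is whether to condition on prior employment history.
Prior employment history satisfies the back-door criterion: it is not a descendant of the programme, and it blocks the spurious path from programme to outcome. Adjusting for it (i.e., using the within-prior employment history rates) gives the causal effect.
Within each level — recent employment: 72.4% vs 79.6%; long-term unemployed: 13.2% vs 19.6% — the classroom track is higher every time.

the classroom track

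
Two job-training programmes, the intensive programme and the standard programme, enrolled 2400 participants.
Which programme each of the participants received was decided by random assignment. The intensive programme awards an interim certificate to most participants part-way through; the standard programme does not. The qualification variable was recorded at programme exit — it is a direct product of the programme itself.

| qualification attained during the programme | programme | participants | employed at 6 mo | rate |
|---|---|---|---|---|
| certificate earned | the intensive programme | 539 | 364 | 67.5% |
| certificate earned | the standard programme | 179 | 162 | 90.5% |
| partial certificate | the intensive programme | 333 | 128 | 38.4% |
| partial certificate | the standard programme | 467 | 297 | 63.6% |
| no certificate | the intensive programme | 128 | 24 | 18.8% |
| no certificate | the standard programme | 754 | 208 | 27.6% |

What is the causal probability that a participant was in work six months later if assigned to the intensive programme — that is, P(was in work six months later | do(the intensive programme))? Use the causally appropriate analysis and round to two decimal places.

The qualification attained during the programme-specific comparison favours the standard programme throughout, but the pooled figures favour the intensive programme. The question is whether to condition on qualification attained during the programme.
Qualification attained during the programme here is a post-treatment variable shaped by the programme; conditioning on it would introduce bias rather than remove it. The overall comparison is the causal one.
So P(outcome | do(the intensive programme)) is just the pooled rate for the intensive programme: 516/1000 = 0.516.

0.52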